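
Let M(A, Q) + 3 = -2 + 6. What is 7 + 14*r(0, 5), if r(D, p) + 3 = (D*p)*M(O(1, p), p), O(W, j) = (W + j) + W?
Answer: -35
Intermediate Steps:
O(W, j) = j + 2*W
M(A, Q) = 1 (M(A, Q) = -3 + (-2 + 6) = -3 + 4 = 1)
r(D, p) = -3 + D*p (r(D, p) = -3 + (D*p)*1 = -3 + D*p)
7 + 14*r(0, 5) = 7 + 14*(-3 + 0*5) = 7 + 14*(-3 + 0) = 7 + 14*(-3) = 7 - 42 = -35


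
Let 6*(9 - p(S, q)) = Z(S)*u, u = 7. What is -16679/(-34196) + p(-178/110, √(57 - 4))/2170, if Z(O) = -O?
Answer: 1503011239/3060969450 ≈ 0.49102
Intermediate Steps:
p(S, q) = 9 + 7*S/6 (p(S, q) = 9 - (-S)*7/6 = 9 - (-7)*S/6 = 9 + 7*S/6)
-16679/(-34196) + p(-178/110, √(57 - 4))/2170 = -16679/(-34196) + (9 + 7*(-178/110)/6)/2170 = -16679*(-1/34196) + (9 + 7*(-178*1/110)/6)*(1/2170) = 16679/34196 + (9 + (7/6)*(-89/55))*(1/2170) = 16679/34196 + (9 - 623/330)*(1/2170) = 16679/34196 + (2347/330)*(1/2170) = 16679/34196 + 2347/716100 = 1503011239/3060969450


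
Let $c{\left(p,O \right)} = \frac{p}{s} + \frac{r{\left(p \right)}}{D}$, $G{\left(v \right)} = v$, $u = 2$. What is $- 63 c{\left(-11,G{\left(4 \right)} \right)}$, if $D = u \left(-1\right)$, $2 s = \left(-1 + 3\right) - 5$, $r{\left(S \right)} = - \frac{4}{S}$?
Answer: $- \frac{4956}{11} \approx -450.55$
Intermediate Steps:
$s = - \frac{3}{2}$ ($s = \frac{\left(-1 + 3\right) - 5}{2} = \frac{2 - 5}{2} = \frac{1}{2} \left(-3\right) = - \frac{3}{2} \approx -1.5$)
$D = -2$ ($D = 2 \left(-1\right) = -2$)
$c{\left(p,O \right)} = \frac{2}{p} - \frac{2 p}{3}$ ($c{\left(p,O \right)} = \frac{p}{- \frac{3}{2}} + \frac{\left(-4\right) \frac{1}{p}}{-2} = p \left(- \frac{2}{3}\right) + - \frac{4}{p} \left(- \frac{1}{2}\right) = - \frac{2 p}{3} + \frac{2}{p} = \frac{2}{p} - \frac{2 p}{3}$)
$- 63 c{\left(-11,G{\left(4 \right)} \right)} = - 63 \left(\frac{2}{-11} - - \frac{22}{3}\right) = - 63 \left(2 \left(- \frac{1}{11}\right) + \frac{22}{3}\right) = - 63 \left(- \frac{2}{11} + \frac{22}{3}\right) = \left(-63\right) \frac{236}{33} = - \frac{4956}{11}$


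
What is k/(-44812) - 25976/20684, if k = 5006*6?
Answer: -111581321/57930713 ≈ -1.9261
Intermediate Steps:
k = 30036
k/(-44812) - 25976/20684 = 30036/(-44812) - 25976/20684 = 30036*(-1/44812) - 25976*1/20684 = -7509/11203 - 6494/5171 = -111581321/57930713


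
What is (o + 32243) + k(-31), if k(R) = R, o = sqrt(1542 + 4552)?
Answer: 32212 + sqrt(6094) ≈ 32290.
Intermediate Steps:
o = sqrt(6094) ≈ 78.064
(o + 32243) + k(-31) = (sqrt(6094) + 32243) - 31 = (32243 + sqrt(6094)) - 31 = 32212 + sqrt(6094)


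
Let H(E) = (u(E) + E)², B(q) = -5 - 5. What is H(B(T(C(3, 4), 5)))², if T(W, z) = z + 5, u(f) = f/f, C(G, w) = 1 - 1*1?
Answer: 6561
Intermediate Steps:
C(G, w) = 0 (C(G, w) = 1 - 1 = 0)
u(f) = 1
T(W, z) = 5 + z
B(q) = -10
H(E) = (1 + E)²
H(B(T(C(3, 4), 5)))² = ((1 - 10)²)² = ((-9)²)² = 81² = 6561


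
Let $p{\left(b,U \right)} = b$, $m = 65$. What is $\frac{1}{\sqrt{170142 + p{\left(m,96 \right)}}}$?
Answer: $\frac{\sqrt{170207}}{170207} \approx 0.0024239$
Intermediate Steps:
$\frac{1}{\sqrt{170142 + p{\left(m,96 \right)}}} = \frac{1}{\sqrt{170142 + 65}} = \frac{1}{\sqrt{170207}} = \frac{\sqrt{170207}}{170207}$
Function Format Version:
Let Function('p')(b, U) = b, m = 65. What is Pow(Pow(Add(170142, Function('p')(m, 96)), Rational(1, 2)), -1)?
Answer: Mul(Rational(1, 170207), Pow(170207, Rational(1, 2))) ≈ 0.0024239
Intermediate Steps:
Pow(Pow(Add(170142, Function('p')(m, 96)), Rational(1, 2)), -1) = Pow(Pow(Add(170142, 65), Rational(1, 2)), -1) = Pow(Pow(170207, Rational(1, 2)), -1) = Mul(Rational(1, 170207), Pow(170207, Rational(1, 2)))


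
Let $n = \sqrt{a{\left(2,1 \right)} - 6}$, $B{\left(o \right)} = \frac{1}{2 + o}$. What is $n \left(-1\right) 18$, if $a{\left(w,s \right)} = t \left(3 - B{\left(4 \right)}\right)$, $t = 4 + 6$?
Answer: $- 6 \sqrt{201} \approx -85.065$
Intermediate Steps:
$t = 10$
$a{\left(w,s \right)} = \frac{85}{3}$ ($a{\left(w,s \right)} = 10 \left(3 - \frac{1}{2 + 4}\right) = 10 \left(3 - \frac{1}{6}\right) = 10 \cdot \frac{17}{6} = \frac{85}{3}$)
$n = \frac{\sqrt{201}}{3}$ ($n = \sqrt{\frac{85}{3} - 6} = \sqrt{\frac{67}{3}} = \frac{\sqrt{201}}{3} \approx 4.7258$)
$n \left(-1\right) 18 = \frac{\sqrt{201}}{3} \left(-1\right) 18 = - \frac{\sqrt{201}}{3} \cdot 18 = - 6 \sqrt{201}$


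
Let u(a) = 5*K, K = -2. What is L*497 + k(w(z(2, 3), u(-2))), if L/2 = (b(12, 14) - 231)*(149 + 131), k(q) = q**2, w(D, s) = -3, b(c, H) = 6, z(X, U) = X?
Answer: -62621991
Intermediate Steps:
u(a) = -10 (u(a) = 5*(-2) = -10)
L = -126000 (L = 2*((6 - 231)*(149 + 131)) = 2*(-225*280) = 2*(-63000) = -126000)
L*497 + k(w(z(2, 3), u(-2))) = -126000*497 + (-3)**2 = -62622000 + 9 = -62621991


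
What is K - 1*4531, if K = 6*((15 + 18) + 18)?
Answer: -4225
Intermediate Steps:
K = 306 (K = 6*(33 + 18) = 6*51 = 306)
K - 1*4531 = 306 - 1*4531 = 306 - 4531 = -4225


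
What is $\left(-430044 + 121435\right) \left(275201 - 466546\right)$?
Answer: $59050789105$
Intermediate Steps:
$\left(-430044 + 121435\right) \left(275201 - 466546\right) = \left(-308609\right) \left(-191345\right) = 59050789105$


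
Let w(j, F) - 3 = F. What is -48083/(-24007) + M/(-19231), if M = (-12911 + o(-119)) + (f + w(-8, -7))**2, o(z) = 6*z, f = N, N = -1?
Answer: 1251179373/461678617 ≈ 2.7101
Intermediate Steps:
w(j, F) = 3 + F
f = -1
M = -13600 (M = (-12911 + 6*(-119)) + (-1 + (3 - 7))**2 = (-12911 - 714) + (-1 - 4)**2 = -13625 + (-5)**2 = -13625 + 25 = -13600)
-48083/(-24007) + M/(-19231) = -48083/(-24007) - 13600/(-19231) = -48083*(-1/24007) - 13600*(-1/19231) = 48083/24007 + 13600/19231 = 1251179373/461678617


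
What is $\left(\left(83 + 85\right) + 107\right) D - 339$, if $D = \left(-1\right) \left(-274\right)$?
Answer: $75011$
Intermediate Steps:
$D = 274$
$\left(\left(83 + 85\right) + 107\right) D - 339 = \left(\left(83 + 85\right) + 107\right) 274 - 339 = \left(168 + 107\right) 274 - 339 = 275 \cdot 274 - 339 = 75350 - 339 = 75011$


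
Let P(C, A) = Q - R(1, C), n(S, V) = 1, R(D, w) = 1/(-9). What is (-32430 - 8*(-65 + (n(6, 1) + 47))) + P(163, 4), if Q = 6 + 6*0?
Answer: -290591/9 ≈ -32288.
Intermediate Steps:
R(D, w) = -⅑
Q = 6 (Q = 6 + 0 = 6)
P(C, A) = 55/9 (P(C, A) = 6 - 1*(-⅑) = 6 + ⅑ = 55/9)
(-32430 - 8*(-65 + (n(6, 1) + 47))) + P(163, 4) = (-32430 - 8*(-65 + (1 + 47))) + 55/9 = (-32430 - 8*(-65 + 48)) + 55/9 = (-32430 - 8*(-17)) + 55/9 = (-32430 + 136) + 55/9 = -32294 + 55/9 = -290591/9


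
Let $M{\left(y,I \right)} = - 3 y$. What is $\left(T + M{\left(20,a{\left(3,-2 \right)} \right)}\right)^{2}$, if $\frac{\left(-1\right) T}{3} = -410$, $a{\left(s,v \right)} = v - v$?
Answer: $1368900$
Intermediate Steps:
$a{\left(s,v \right)} = 0$
$T = 1230$ ($T = \left(-3\right) \left(-410\right) = 1230$)
$\left(T + M{\left(20,a{\left(3,-2 \right)} \right)}\right)^{2} = \left(1230 - 60\right)^{2} = 1170^{2} = 1368900$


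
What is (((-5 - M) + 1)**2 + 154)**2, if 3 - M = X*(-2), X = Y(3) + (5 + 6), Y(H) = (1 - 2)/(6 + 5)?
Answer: 14190289129/14641 ≈ 9.6922e+5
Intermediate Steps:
Y(H) = -1/11
X = 120/11 (X = -1/11 + (5 + 6) = -1/11 + 11 = 120/11 ≈ 10.909)
M = 273/11 (M = 3 - 120*(-2)/11 = 3 - 1*(-240/11) = 3 + 240/11 = 273/11 ≈ 24.818)
(((-5 - M) + 1)**2 + 154)**2 = (((-5 - 1*273/11) + 1)**2 + 154)**2 = (((-5 - 273/11) + 1)**2 + 154)**2 = ((-328/11 + 1)**2 + 154)**2 = ((-317/11)**2 + 154)**2 = (100489/121 + 154)**2 = (119123/121)**2 = 14190289129/14641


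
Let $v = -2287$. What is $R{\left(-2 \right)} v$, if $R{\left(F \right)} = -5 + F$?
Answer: $16009$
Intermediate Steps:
$R{\left(-2 \right)} v = \left(-5 - 2\right) \left(-2287\right) = \left(-7\right) \left(-2287\right) = 16009$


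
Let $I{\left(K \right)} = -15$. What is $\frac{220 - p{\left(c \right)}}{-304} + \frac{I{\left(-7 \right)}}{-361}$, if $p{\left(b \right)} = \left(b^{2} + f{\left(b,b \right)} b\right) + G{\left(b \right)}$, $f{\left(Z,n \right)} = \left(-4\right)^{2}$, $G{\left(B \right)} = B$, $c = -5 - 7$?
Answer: $- \frac{635}{722} \approx -0.8795$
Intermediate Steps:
$c = -12$ ($c = -5 - 7 = -12$)
$f{\left(Z,n \right)} = 16$
$p{\left(b \right)} = b^{2} + 17 b$ ($p{\left(b \right)} = \left(b^{2} + 16 b\right) + b = b^{2} + 17 b$)
$\frac{220 - p{\left(c \right)}}{-304} + \frac{I{\left(-7 \right)}}{-361} = \frac{220 - - 12 \left(17 - 12\right)}{-304} - \frac{15}{-361} = \left(220 - \left(-12\right) 5\right) \left(- \frac{1}{304}\right) - - \frac{15}{361} = \left(220 - -60\right) \left(- \frac{1}{304}\right) + \frac{15}{361} = \left(220 + 60\right) \left(- \frac{1}{304}\right) + \frac{15}{361} = 280 \left(- \frac{1}{304}\right) + \frac{15}{361} = - \frac{35}{38} + \frac{15}{361} = - \frac{635}{722}$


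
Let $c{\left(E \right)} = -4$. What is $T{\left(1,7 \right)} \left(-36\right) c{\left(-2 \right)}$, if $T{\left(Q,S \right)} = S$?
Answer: $1008$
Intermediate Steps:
$T{\left(1,7 \right)} \left(-36\right) c{\left(-2 \right)} = 7 \left(-36\right) \left(-4\right) = \left(-252\right) \left(-4\right) = 1008$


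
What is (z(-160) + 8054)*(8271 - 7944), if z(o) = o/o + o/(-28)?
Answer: 18450975/7 ≈ 2.6359e+6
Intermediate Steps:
z(o) = 1 - o/28 (z(o) = 1 + o*(-1/28) = 1 - o/28)
(z(-160) + 8054)*(8271 - 7944) = ((1 - 1/28*(-160)) + 8054)*(8271 - 7944) = ((1 + 40/7) + 8054)*327 = (47/7 + 8054)*327 = (56425/7)*327 = 18450975/7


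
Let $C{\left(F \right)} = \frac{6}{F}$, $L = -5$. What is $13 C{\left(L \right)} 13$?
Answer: $- \frac{1014}{5} \approx -202.8$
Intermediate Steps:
$13 C{\left(L \right)} 13 = 13 \frac{6}{-5} \cdot 13 = 13 \cdot 6 \left(- \frac{1}{5}\right) 13 = 13 \left(- \frac{6}{5}\right) 13 = \left(- \frac{78}{5}\right) 13 = - \frac{1014}{5}$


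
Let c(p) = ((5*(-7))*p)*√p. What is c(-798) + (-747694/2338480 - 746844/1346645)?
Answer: -55067162875/62982047992 + 27930*I*√798 ≈ -0.87433 + 7.8899e+5*I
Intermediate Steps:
c(p) = -35*p^(3/2) (c(p) = (-35*p)*√p = -35*p^(3/2))
c(-798) + (-747694/2338480 - 746844/1346645) = -(-27930)*I*√798 + (-747694/2338480 - 746844/1346645) = -(-27930)*I*√798 + (-747694*1/2338480 - 746844*1/1346645) = 27930*I*√798 + (-373847/1169240 - 746844/1346645) = 27930*I*√798 - 55067162875/62982047992 = -55067162875/62982047992 + 27930*I*√798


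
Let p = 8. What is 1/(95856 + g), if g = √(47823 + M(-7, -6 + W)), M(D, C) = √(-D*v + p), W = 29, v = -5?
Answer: 1/(95856 + √3*√(15941 + I*√3)) ≈ 1.0409e-5 - 0.e-12*I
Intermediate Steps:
M(D, C) = √(8 + 5*D) (M(D, C) = √(-D*(-5) + 8) = √(-(-5)*D + 8) = √(5*D + 8) = √(8 + 5*D))
g = √(47823 + 3*I*√3) (g = √(47823 + √(8 + 5*(-7))) = √(47823 + √(8 - 35)) = √(47823 + √(-27)) = √(47823 + 3*I*√3) ≈ 218.68 + 0.012*I)
1/(95856 + g) = 1/(95856 + √(47823 + 3*I*√3))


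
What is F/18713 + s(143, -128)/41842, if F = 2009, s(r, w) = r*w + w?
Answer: -130428719/391494673 ≈ -0.33316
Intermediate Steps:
s(r, w) = w + r*w
F/18713 + s(143, -128)/41842 = 2009/18713 - 128*(1 + 143)/41842 = 2009*(1/18713) - 128*144*(1/41842) = 2009/18713 - 18432*1/41842 = 2009/18713 - 9216/20921 = -130428719/391494673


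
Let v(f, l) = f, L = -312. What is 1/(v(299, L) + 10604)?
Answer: 1/10903 ≈ 9.1718e-5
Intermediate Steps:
1/(v(299, L) + 10604) = 1/(299 + 10604) = 1/10903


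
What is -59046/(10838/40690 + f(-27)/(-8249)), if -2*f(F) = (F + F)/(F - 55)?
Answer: -812574767703660/3666058457 ≈ -2.2165e+5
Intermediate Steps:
f(F) = -F/(-55 + F) (f(F) = -(F + F)/(2*(F - 55)) = -2*F/(2*(-55 + F)) = -F/(-55 + F))
-59046/(10838/40690 + f(-27)/(-8249)) = -59046/(10838/40690 - 1*(-27)/(-55 - 27)/(-8249)) = -59046/(10838*(1/40690) - 1*(-27)/(-82)*(-1/8249)) = -59046/(5419/20345 - 1*(-27)*(-1/82)*(-1/8249)) = -59046/(5419/20345 - 27/82*(-1/8249)) = -59046/(5419/20345 + 27/676418) = -59046/3666058457/13761724210 = -59046*13761724210/3666058457 = -812574767703660/3666058457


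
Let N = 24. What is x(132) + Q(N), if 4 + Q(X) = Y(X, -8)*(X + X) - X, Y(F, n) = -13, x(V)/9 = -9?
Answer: -733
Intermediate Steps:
x(V) = -81 (x(V) = 9*(-9) = -81)
Q(X) = -4 - 27*X (Q(X) = -4 + (-13*(X + X) - X) = -4 + (-26*X - X) = -4 - 27*X)
x(132) + Q(N) = -81 + (-4 - 27*24) = -81 + (-4 - 648) = -81 - 652 = -733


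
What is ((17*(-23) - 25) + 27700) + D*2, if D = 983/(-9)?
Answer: 243590/9 ≈ 27066.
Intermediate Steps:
D = -983/9 (D = 983*(-1/9) = -983/9 ≈ -109.22)
((17*(-23) - 25) + 27700) + D*2 = ((17*(-23) - 25) + 27700) - 983/9*2 = ((-391 - 25) + 27700) - 1966/9 = (-416 + 27700) - 1966/9 = 27284 - 1966/9 = 243590/9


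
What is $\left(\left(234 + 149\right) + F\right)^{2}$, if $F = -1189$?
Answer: $649636$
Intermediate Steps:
$\left(\left(234 + 149\right) + F\right)^{2} = \left(\left(234 + 149\right) - 1189\right)^{2} = \left(383 - 1189\right)^{2} = \left(-806\right)^{2} = 649636$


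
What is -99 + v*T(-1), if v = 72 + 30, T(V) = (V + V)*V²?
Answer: -303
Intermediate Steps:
T(V) = 2*V³ (T(V) = (2*V)*V² = 2*V³)
v = 102
-99 + v*T(-1) = -99 + 102*(2*(-1)³) = -99 + 102*(2*(-1)) = -99 + 102*(-2) = -99 - 204 = -303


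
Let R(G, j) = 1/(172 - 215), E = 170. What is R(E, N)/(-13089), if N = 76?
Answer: 1/562827 ≈ 1.7767e-6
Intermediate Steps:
R(G, j) = -1/43 (R(G, j) = 1/(-43) = -1/43)
R(E, N)/(-13089) = -1/43/(-13089) = -1/43*(-1/13089) = 1/562827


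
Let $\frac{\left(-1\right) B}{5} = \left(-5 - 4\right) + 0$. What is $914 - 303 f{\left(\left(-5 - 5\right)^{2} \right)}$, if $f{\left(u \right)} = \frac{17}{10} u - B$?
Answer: $-36961$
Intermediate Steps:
$B = 45$ ($B = - 5 \left(\left(-5 - 4\right) + 0\right) = - 5 \left(-9 + 0\right) = \left(-5\right) \left(-9\right) = 45$)
$f{\left(u \right)} = -45 + \frac{17 u}{10}$ ($f{\left(u \right)} = \frac{17}{10} u - 45 = 17 \cdot \frac{1}{10} u - 45 = \frac{17 u}{10} - 45 = -45 + \frac{17 u}{10}$)
$914 - 303 f{\left(\left(-5 - 5\right)^{2} \right)} = 914 - 303 \left(-45 + \frac{17 \left(-5 - 5\right)^{2}}{10}\right) = 914 - 303 \left(-45 + \frac{17 \left(-10\right)^{2}}{10}\right) = 914 - 303 \left(-45 + \frac{17}{10} \cdot 100\right) = 914 - 303 \left(-45 + 170\right) = 914 - 37875 = -36961$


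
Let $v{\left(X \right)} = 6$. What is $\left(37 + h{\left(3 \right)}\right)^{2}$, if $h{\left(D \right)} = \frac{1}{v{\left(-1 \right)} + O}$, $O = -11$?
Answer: $\frac{33856}{25} \approx 1354.2$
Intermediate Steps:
$h{\left(D \right)} = - \frac{1}{5}$ ($h{\left(D \right)} = \frac{1}{6 - 11} = \frac{1}{-5} = - \frac{1}{5}$)
$\left(37 + h{\left(3 \right)}\right)^{2} = \left(37 - \frac{1}{5}\right)^{2} = \left(\frac{184}{5}\right)^{2} = \frac{33856}{25}$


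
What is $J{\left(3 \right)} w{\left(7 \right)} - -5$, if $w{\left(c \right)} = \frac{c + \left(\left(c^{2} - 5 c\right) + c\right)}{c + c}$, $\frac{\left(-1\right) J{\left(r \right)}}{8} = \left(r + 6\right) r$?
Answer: $-427$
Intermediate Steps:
$J{\left(r \right)} = - 8 r \left(6 + r\right)$ ($J{\left(r \right)} = - 8 \left(r + 6\right) r = - 8 \left(6 + r\right) r = - 8 r \left(6 + r\right)$)
$w{\left(c \right)} = \frac{c^{2} - 3 c}{2 c}$ ($w{\left(c \right)} = \frac{c + \left(c^{2} - 4 c\right)}{2 c} = \left(c^{2} - 3 c\right) \frac{1}{2 c} = \frac{c^{2} - 3 c}{2 c}$)
$J{\left(3 \right)} w{\left(7 \right)} - -5 = \left(-8\right) 3 \left(6 + 3\right) \left(- \frac{3}{2} + \frac{1}{2} \cdot 7\right) - -5 = \left(-8\right) 3 \cdot 9 \left(- \frac{3}{2} + \frac{7}{2}\right) + 5 = \left(-216\right) 2 + 5 = -432 + 5 = -427$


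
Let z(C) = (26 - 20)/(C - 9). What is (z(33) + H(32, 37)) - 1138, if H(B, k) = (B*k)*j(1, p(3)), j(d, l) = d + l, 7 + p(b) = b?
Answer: -18759/4 ≈ -4689.8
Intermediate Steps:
p(b) = -7 + b
z(C) = 6/(-9 + C)
H(B, k) = -3*B*k (H(B, k) = (B*k)*(1 + (-7 + 3)) = (B*k)*(1 - 4) = (B*k)*(-3) = -3*B*k)
(z(33) + H(32, 37)) - 1138 = (6/(-9 + 33) - 3*32*37) - 1138 = (6/24 - 3552) - 1138 = (6*(1/24) - 3552) - 1138 = (¼ - 3552) - 1138 = -14207/4 - 1138 = -18759/4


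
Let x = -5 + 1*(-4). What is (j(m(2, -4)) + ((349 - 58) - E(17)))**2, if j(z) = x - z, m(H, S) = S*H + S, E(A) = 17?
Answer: 76729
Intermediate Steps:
x = -9 (x = -5 - 4 = -9)
m(H, S) = S + H*S (m(H, S) = H*S + S = S + H*S)
j(z) = -9 - z
(j(m(2, -4)) + ((349 - 58) - E(17)))**2 = ((-9 - (-4)*(1 + 2)) + ((349 - 58) - 1*17))**2 = ((-9 - (-4)*3) + (291 - 17))**2 = ((-9 - 1*(-12)) + 274)**2 = ((-9 + 12) + 274)**2 = (3 + 274)**2 = 277**2 = 76729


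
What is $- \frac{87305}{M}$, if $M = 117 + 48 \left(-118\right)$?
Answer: $\frac{87305}{5547} \approx 15.739$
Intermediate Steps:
$M = -5547$ ($M = 117 - 5664 = -5547$)
$- \frac{87305}{M} = - \frac{87305}{-5547} = \left(-87305\right) \left(- \frac{1}{5547}\right) = \frac{87305}{5547}$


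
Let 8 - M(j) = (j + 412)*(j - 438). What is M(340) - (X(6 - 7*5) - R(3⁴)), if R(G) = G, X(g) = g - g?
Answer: 73785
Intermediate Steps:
X(g) = 0
M(j) = 8 - (-438 + j)*(412 + j) (M(j) = 8 - (j + 412)*(j - 438) = 8 - (412 + j)*(-438 + j) = 8 - (-438 + j)*(412 + j))
M(340) - (X(6 - 7*5) - R(3⁴)) = (180464 - 1*340² + 26*340) - (0 - 1*3⁴) = (180464 - 1*115600 + 8840) - (0 - 1*81) = (180464 - 115600 + 8840) - (0 - 81) = 73704 - 1*(-81) = 73704 + 81 = 73785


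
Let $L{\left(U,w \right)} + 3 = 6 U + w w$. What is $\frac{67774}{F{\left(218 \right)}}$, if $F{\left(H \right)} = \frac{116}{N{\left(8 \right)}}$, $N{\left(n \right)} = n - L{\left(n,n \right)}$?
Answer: $- \frac{3422587}{58} \approx -59010.0$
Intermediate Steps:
$L{\left(U,w \right)} = -3 + w^{2} + 6 U$ ($L{\left(U,w \right)} = -3 + \left(6 U + w w\right) = -3 + \left(6 U + w^{2}\right) = -3 + \left(w^{2} + 6 U\right) = -3 + w^{2} + 6 U$)
$N{\left(n \right)} = 3 - n^{2} - 5 n$ ($N{\left(n \right)} = n - \left(-3 + n^{2} + 6 n\right) = 3 - n^{2} - 5 n$)
$F{\left(H \right)} = - \frac{116}{101}$ ($F{\left(H \right)} = \frac{116}{3 - 8^{2} - 40} = \frac{116}{3 - 64 - 40} = \frac{116}{-101} = 116 \left(- \frac{1}{101}\right) = - \frac{116}{101}$)
$\frac{67774}{F{\left(218 \right)}} = \frac{67774}{- \frac{116}{101}} = 67774 \left(- \frac{101}{116}\right) = - \frac{3422587}{58}$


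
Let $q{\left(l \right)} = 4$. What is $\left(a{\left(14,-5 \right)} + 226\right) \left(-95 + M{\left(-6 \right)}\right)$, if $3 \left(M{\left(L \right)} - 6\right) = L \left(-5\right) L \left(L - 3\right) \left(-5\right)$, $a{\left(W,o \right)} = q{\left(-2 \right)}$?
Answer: $-641470$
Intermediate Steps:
$a{\left(W,o \right)} = 4$
$M{\left(L \right)} = 6 + \frac{25 L^{2} \left(-3 + L\right)}{3}$ ($M{\left(L \right)} = 6 + \frac{L \left(-5\right) L \left(L - 3\right) \left(-5\right)}{3} = 6 + \frac{- 5 L L \left(-3 + L\right) \left(-5\right)}{3} = 6 + \frac{- 5 L^{2} \left(-3 + L\right) \left(-5\right)}{3} = 6 + \frac{25 L^{2} \left(-3 + L\right)}{3}$)
$\left(a{\left(14,-5 \right)} + 226\right) \left(-95 + M{\left(-6 \right)}\right) = \left(4 + 226\right) \left(-95 + \left(6 - 25 \left(-6\right)^{2} + \frac{25 \left(-6\right)^{3}}{3}\right)\right) = 230 \left(-95 + \left(6 - 900 + \frac{25}{3} \left(-216\right)\right)\right) = 230 \left(-95 - 2694\right) = 230 \left(-2789\right) = -641470$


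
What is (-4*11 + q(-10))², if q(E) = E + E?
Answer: 4096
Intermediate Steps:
q(E) = 2*E
(-4*11 + q(-10))² = (-4*11 + 2*(-10))² = (-44 - 20)² = (-64)² = 4096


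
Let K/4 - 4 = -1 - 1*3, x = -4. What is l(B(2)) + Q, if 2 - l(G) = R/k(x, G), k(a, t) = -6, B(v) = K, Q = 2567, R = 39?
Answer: 5151/2 ≈ 2575.5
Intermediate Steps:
K = 0 (K = 16 + 4*(-1 - 1*3) = 16 + 4*(-1 - 3) = 16 + 4*(-4) = 16 - 16 = 0)
B(v) = 0
l(G) = 17/2 (l(G) = 2 - 39/(-6) = 2 - 39*(-1)/6 = 2 - 1*(-13/2) = 2 + 13/2 = 17/2)
l(B(2)) + Q = 17/2 + 2567 = 5151/2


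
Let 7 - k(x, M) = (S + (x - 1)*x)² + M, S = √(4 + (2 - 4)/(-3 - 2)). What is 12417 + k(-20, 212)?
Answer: 12212 - (2100 + √110)²/25 ≈ -1.6595e+5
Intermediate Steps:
S = √110/5 (S = √(4 - 2/(-5)) = √(4 - 2*(-⅕)) = √(4 + ⅖) = √(22/5) = √110/5 ≈ 2.0976)
k(x, M) = 7 - M - (√110/5 + x*(-1 + x))² (k(x, M) = 7 - ((√110/5 + (x - 1)*x)² + M) = 7 - ((√110/5 + (-1 + x)*x)² + M) = 7 - ((√110/5 + x*(-1 + x))² + M) = 7 - (M + (√110/5 + x*(-1 + x))²) = 7 + (-M - (√110/5 + x*(-1 + x))²) = 7 - M - (√110/5 + x*(-1 + x))²)
12417 + k(-20, 212) = 12417 + (7 - 1*212 - (√110 - 5*(-20) + 5*(-20)²)²/25) = 12417 + (7 - 212 - (√110 + 100 + 5*400)²/25) = 12417 + (7 - 212 - (√110 + 100 + 2000)²/25) = 12417 + (7 - 212 - (2100 + √110)²/25) = 12417 + (-205 - (2100 + √110)²/25) = 12212 - (2100 + √110)²/25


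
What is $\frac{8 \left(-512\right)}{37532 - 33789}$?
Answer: $- \frac{4096}{3743} \approx -1.0943$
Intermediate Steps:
$\frac{8 \left(-512\right)}{37532 - 33789} = - \frac{4096}{37532 - 33789} = - \frac{4096}{3743}$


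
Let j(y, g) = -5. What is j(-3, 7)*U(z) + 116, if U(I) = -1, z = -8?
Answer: 121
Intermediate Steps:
j(-3, 7)*U(z) + 116 = -5*(-1) + 116 = 5 + 116 = 121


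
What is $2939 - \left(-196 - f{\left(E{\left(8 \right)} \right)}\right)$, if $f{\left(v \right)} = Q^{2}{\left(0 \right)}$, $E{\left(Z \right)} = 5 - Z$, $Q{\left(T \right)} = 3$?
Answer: $3144$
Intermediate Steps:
$f{\left(v \right)} = 9$ ($f{\left(v \right)} = 3^{2} = 9$)
$2939 - \left(-196 - f{\left(E{\left(8 \right)} \right)}\right) = 2939 - \left(-196 - 9\right) = 2939 - -205 = 2939 + 205 = 3144$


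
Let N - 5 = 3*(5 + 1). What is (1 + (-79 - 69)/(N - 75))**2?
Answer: 2500/169 ≈ 14.793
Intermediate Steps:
N = 23 (N = 5 + 3*(5 + 1) = 5 + 3*6 = 5 + 18 = 23)
(1 + (-79 - 69)/(N - 75))**2 = (1 + (-79 - 69)/(23 - 75))**2 = (1 - 148/(-52))**2 = (1 - 148*(-1/52))**2 = (1 + 37/13)**2 = (50/13)**2 = 2500/169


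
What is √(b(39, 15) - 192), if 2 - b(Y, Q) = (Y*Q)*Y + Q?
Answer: 2*I*√5755 ≈ 151.72*I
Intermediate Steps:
b(Y, Q) = 2 - Q - Q*Y² (b(Y, Q) = 2 - ((Y*Q)*Y + Q) = 2 - ((Q*Y)*Y + Q) = 2 - (Q*Y² + Q) = 2 - (Q + Q*Y²) = 2 + (-Q - Q*Y²) = 2 - Q - Q*Y²)
√(b(39, 15) - 192) = √((2 - 1*15 - 1*15*39²) - 192) = √((2 - 15 - 1*15*1521) - 192) = √((2 - 15 - 22815) - 192) = √(-22828 - 192) = √(-23020) = 2*I*√5755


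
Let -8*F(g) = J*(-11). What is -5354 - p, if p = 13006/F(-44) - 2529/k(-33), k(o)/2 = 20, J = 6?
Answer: -9064783/1320 ≈ -6867.3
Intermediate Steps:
F(g) = 33/4 (F(g) = -3*(-11)/4 = -⅛*(-66) = 33/4)
k(o) = 40 (k(o) = 2*20 = 40)
p = 1997503/1320 (p = 13006/(33/4) - 2529/40 = 13006*(4/33) - 2529*1/40 = 52024/33 - 2529/40 = 1997503/1320 ≈ 1513.3)
-5354 - p = -5354 - 1*1997503/1320 = -5354 - 1997503/1320 = -9064783/1320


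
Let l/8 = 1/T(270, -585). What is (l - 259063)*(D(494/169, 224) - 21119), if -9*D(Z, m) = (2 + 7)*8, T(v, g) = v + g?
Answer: 1724065729331/315 ≈ 5.4732e+9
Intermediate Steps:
T(v, g) = g + v
D(Z, m) = -8 (D(Z, m) = -(2 + 7)*8/9 = -8)
l = -8/315 (l = 8/(-585 + 270) = 8/(-315) = 8*(-1/315) = -8/315 ≈ -0.025397)
(l - 259063)*(D(494/169, 224) - 21119) = (-8/315 - 259063)*(-8 - 21119) = -81604853/315*(-21127) = 1724065729331/315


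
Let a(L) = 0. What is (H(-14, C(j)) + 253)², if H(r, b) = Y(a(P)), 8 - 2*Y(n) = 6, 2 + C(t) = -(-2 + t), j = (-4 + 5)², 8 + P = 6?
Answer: 64516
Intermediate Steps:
P = -2 (P = -8 + 6 = -2)
j = 1 (j = 1² = 1)
C(t) = -t (C(t) = -2 - (-2 + t) = -2 + (2 - t) = -t)
Y(n) = 1 (Y(n) = 4 - ½*6 = 4 - 3 = 1)
H(r, b) = 1
(H(-14, C(j)) + 253)² = (1 + 253)² = 254² = 64516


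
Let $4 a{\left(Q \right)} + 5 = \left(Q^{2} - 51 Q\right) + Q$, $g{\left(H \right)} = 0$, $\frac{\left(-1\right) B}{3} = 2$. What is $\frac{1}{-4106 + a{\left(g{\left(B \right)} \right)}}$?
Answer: $- \frac{4}{16429} \approx -0.00024347$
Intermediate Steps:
$B = -6$ ($B = \left(-3\right) 2 = -6$)
$a{\left(Q \right)} = - \frac{5}{4} - \frac{25 Q}{2} + \frac{Q^{2}}{4}$ ($a{\left(Q \right)} = - \frac{5}{4} + \frac{\left(Q^{2} - 51 Q\right) + Q}{4} = - \frac{5}{4} + \frac{Q^{2} - 50 Q}{4} = - \frac{5}{4} + \left(- \frac{25 Q}{2} + \frac{Q^{2}}{4}\right) = - \frac{5}{4} - \frac{25 Q}{2} + \frac{Q^{2}}{4}$)
$\frac{1}{-4106 + a{\left(g{\left(B \right)} \right)}} = \frac{1}{-4106 - \left(\frac{5}{4} - \frac{0^{2}}{4}\right)} = \frac{1}{-4106 + \left(- \frac{5}{4} + 0 + \frac{1}{4} \cdot 0\right)} = \frac{1}{-4106 + \left(- \frac{5}{4} + 0 + 0\right)} = \frac{1}{-4106 - \frac{5}{4}} = \frac{1}{- \frac{16429}{4}} = - \frac{4}{16429}$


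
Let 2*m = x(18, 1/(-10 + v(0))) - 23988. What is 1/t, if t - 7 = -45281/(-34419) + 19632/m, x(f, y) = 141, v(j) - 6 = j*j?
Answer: 273596631/1824639214 ≈ 0.14995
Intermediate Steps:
v(j) = 6 + j**2 (v(j) = 6 + j*j = 6 + j**2)
m = -23847/2 (m = (141 - 23988)/2 = (1/2)*(-23847) = -23847/2 ≈ -11924.)
t = 1824639214/273596631 (t = 7 + (-45281/(-34419) + 19632/(-23847/2)) = 7 + (-45281*(-1/34419) + 19632*(-2/23847)) = 7 + (45281/34419 - 13088/7949) = 7 - 90537203/273596631 = 1824639214/273596631 ≈ 6.6691)
1/t = 1/(1824639214/273596631) = 273596631/1824639214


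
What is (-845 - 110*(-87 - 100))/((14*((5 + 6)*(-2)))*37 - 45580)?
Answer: -6575/18992 ≈ -0.34620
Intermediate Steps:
(-845 - 110*(-87 - 100))/((14*((5 + 6)*(-2)))*37 - 45580) = (-845 - 110*(-187))/((14*(11*(-2)))*37 - 45580) = (-845 + 20570)/((14*(-22))*37 - 45580) = 19725/(-308*37 - 45580) = 19725/(-11396 - 45580) = 19725/(-56976) = 19725*(-1/56976) = -6575/18992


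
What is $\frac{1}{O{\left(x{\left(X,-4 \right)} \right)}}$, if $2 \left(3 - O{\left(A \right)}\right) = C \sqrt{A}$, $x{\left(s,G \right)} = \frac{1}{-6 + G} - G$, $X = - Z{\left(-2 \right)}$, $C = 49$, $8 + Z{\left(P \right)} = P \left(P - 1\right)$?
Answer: $- \frac{40}{31093} - \frac{98 \sqrt{390}}{93279} \approx -0.022034$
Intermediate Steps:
$Z{\left(P \right)} = -8 + P \left(-1 + P\right)$ ($Z{\left(P \right)} = -8 + P \left(P - 1\right) = -8 + P \left(-1 + P\right)$)
$X = 2$ ($X = - (-8 + \left(-2\right)^{2} - -2) = - (-8 + 4 + 2) = \left(-1\right) \left(-2\right) = 2$)
$O{\left(A \right)} = 3 - \frac{49 \sqrt{A}}{2}$
$\frac{1}{O{\left(x{\left(X,-4 \right)} \right)}} = \frac{1}{3 - \frac{49 \sqrt{\frac{1 - \left(-4\right)^{2} + 6 \left(-4\right)}{-6 - 4}}}{2}} = \frac{1}{3 - \frac{49 \sqrt{\frac{1 - 16 - 24}{-10}}}{2}} = \frac{1}{3 - \frac{49 \sqrt{- \frac{1 - 16 - 24}{10}}}{2}} = \frac{1}{3 - \frac{49 \sqrt{\left(- \frac{1}{10}\right) \left(-39\right)}}{2}} = \frac{1}{3 - \frac{49 \sqrt{\frac{39}{10}}}{2}} = \frac{1}{3 - \frac{49 \frac{\sqrt{390}}{10}}{2}} = \frac{1}{3 - \frac{49 \sqrt{390}}{20}}$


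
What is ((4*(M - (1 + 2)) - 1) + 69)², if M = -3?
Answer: 1936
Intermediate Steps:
((4*(M - (1 + 2)) - 1) + 69)² = ((4*(-3 - (1 + 2)) - 1) + 69)² = ((4*(-3 - 1*3) - 1) + 69)² = ((4*(-3 - 3) - 1) + 69)² = ((4*(-6) - 1) + 69)² = ((-24 - 1) + 69)² = (-25 + 69)² = 44² = 1936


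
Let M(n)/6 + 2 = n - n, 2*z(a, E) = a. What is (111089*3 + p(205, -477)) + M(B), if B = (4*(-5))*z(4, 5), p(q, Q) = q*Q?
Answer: 235470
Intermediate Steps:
p(q, Q) = Q*q
z(a, E) = a/2
B = -40 (B = (4*(-5))*((1/2)*4) = -20*2 = -40)
M(n) = -12 (M(n) = -12 + 6*(n - n) = -12 + 6*0 = -12 + 0 = -12)
(111089*3 + p(205, -477)) + M(B) = (111089*3 - 477*205) - 12 = (333267 - 97785) - 12 = 235482 - 12 = 235470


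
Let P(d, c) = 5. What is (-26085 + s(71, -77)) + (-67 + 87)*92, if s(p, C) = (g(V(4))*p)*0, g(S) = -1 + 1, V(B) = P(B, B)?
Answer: -24245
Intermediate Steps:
V(B) = 5
g(S) = 0
s(p, C) = 0 (s(p, C) = (0*p)*0 = 0*0 = 0)
(-26085 + s(71, -77)) + (-67 + 87)*92 = (-26085 + 0) + (-67 + 87)*92 = -26085 + 20*92 = -26085 + 1840 = -24245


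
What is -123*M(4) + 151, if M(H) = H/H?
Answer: 28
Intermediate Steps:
M(H) = 1
-123*M(4) + 151 = -123*1 + 151 = -123 + 151 = 28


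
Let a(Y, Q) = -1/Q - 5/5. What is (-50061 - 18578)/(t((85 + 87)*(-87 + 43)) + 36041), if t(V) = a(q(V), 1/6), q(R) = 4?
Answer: -68639/36034 ≈ -1.9048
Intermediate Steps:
a(Y, Q) = -1 - 1/Q (a(Y, Q) = -1/Q - 5*⅕ = -1/Q - 1 = -1 - 1/Q)
t(V) = -7 (t(V) = (-1 - 1/6)/(1/6) = (-1 - 1*⅙)/(⅙) = 6*(-1 - ⅙) = 6*(-7/6) = -7)
(-50061 - 18578)/(t((85 + 87)*(-87 + 43)) + 36041) = (-50061 - 18578)/(-7 + 36041) = -68639/36034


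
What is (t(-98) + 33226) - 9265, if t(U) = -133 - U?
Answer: 23926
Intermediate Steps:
(t(-98) + 33226) - 9265 = ((-133 - 1*(-98)) + 33226) - 9265 = ((-133 + 98) + 33226) - 9265 = (-35 + 33226) - 9265 = 33191 - 9265 = 23926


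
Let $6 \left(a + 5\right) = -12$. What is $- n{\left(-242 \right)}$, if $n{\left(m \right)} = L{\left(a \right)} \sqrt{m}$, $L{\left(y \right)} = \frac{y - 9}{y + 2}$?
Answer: $- \frac{176 i \sqrt{2}}{5} \approx - 49.78 i$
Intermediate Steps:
$a = -7$ ($a = -5 + \frac{1}{6} \left(-12\right) = -5 - 2 = -7$)
$L{\left(y \right)} = \frac{-9 + y}{2 + y}$
$n{\left(m \right)} = \frac{16 \sqrt{m}}{5}$ ($n{\left(m \right)} = \frac{-9 - 7}{2 - 7} \sqrt{m} = \frac{1}{-5} \left(-16\right) \sqrt{m} = \left(- \frac{1}{5}\right) \left(-16\right) \sqrt{m} = \frac{16 \sqrt{m}}{5}$)
$- n{\left(-242 \right)} = - \frac{16 \sqrt{-242}}{5} = - \frac{16 \cdot 11 i \sqrt{2}}{5} = - \frac{176 i \sqrt{2}}{5}$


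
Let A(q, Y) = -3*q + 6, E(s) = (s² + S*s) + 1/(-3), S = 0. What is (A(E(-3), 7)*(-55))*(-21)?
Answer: -23100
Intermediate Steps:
E(s) = -⅓ + s² (E(s) = (s² + 0*s) + 1/(-3) = (s² + 0) - ⅓ = s² - ⅓ = -⅓ + s²)
A(q, Y) = 6 - 3*q
(A(E(-3), 7)*(-55))*(-21) = ((6 - 3*(-⅓ + (-3)²))*(-55))*(-21) = ((6 - 3*(-⅓ + 9))*(-55))*(-21) = ((6 - 3*26/3)*(-55))*(-21) = ((6 - 26)*(-55))*(-21) = -20*(-55)*(-21) = 1100*(-21) = -23100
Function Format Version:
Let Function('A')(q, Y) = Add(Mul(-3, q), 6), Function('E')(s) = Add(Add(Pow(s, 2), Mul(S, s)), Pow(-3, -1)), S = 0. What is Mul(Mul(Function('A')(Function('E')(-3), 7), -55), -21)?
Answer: -23100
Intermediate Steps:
Function('E')(s) = Add(Rational(-1, 3), Pow(s, 2)) (Function('E')(s) = Add(Add(Pow(s, 2), Mul(0, s)), Pow(-3, -1)) = Add(Add(Pow(s, 2), 0), Rational(-1, 3)) = Add(Pow(s, 2), Rational(-1, 3)) = Add(Rational(-1, 3), Pow(s, 2)))
Function('A')(q, Y) = Add(6, Mul(-3, q))
Mul(Mul(Function('A')(Function('E')(-3), 7), -55), -21) = Mul(Mul(Add(6, Mul(-3, Add(Rational(-1, 3), Pow(-3, 2)))), -55), -21) = Mul(Mul(Add(6, Mul(-3, Add(Rational(-1, 3), 9))), -55), -21) = Mul(Mul(Add(6, Mul(-3, Rational(26, 3))), -55), -21) = Mul(Mul(Add(6, -26), -55), -21) = Mul(Mul(-20, -55), -21) = Mul(1100, -21) = -23100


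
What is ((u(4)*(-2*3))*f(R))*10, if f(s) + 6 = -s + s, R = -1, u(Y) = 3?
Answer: 1080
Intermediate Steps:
f(s) = -6 (f(s) = -6 + (-s + s) = -6 + 0 = -6)
((u(4)*(-2*3))*f(R))*10 = ((3*(-2*3))*(-6))*10 = ((3*(-6))*(-6))*10 = -18*(-6)*10 = 108*10 = 1080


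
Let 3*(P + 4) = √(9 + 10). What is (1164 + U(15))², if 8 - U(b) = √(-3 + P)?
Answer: (3516 - I*√3*√(21 - √19))²/9 ≈ 1.3736e+6 - 5520.6*I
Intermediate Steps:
P = -4 + √19/3 (P = -4 + √(9 + 10)/3 = -4 + √19/3 ≈ -2.5470)
U(b) = 8 - √(-7 + √19/3) (U(b) = 8 - √(-3 + (-4 + √19/3)) = 8 - √(-7 + √19/3))
(1164 + U(15))² = (1164 + (8 - √(-63 + 3*√19)/3))² = (1172 - √(-63 + 3*√19)/3)²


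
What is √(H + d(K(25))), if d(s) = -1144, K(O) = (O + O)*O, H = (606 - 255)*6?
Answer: √962 ≈ 31.016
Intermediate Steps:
H = 2106 (H = 351*6 = 2106)
K(O) = 2*O² (K(O) = (2*O)*O = 2*O²)
√(H + d(K(25))) = √(2106 - 1144) = √962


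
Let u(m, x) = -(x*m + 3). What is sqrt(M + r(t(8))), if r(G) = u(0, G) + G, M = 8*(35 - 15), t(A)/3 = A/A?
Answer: 4*sqrt(10) ≈ 12.649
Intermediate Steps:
t(A) = 3 (t(A) = 3*(A/A) = 3*1 = 3)
u(m, x) = -3 - m*x (u(m, x) = -(m*x + 3) = -(3 + m*x) = -3 - m*x)
M = 160 (M = 8*20 = 160)
r(G) = -3 + G (r(G) = (-3 - 1*0*G) + G = (-3 + 0) + G = -3 + G)
sqrt(M + r(t(8))) = sqrt(160 + (-3 + 3)) = sqrt(160 + 0) = sqrt(160) = 4*sqrt(10)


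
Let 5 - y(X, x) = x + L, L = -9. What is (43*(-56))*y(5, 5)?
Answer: -21672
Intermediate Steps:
y(X, x) = 14 - x (y(X, x) = 5 - (x - 9) = 5 - (-9 + x) = 5 + (9 - x) = 14 - x)
(43*(-56))*y(5, 5) = (43*(-56))*(14 - 1*5) = -2408*(14 - 5) = -2408*9 = -21672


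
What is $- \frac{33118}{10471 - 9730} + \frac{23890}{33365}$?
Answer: $- \frac{217455916}{4944693} \approx -43.978$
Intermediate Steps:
$- \frac{33118}{10471 - 9730} + \frac{23890}{33365} = - \frac{33118}{10471 - 9730} + 23890 \cdot \frac{1}{33365} = - \frac{33118}{741} + \frac{4778}{6673} = - \frac{217455916}{4944693}$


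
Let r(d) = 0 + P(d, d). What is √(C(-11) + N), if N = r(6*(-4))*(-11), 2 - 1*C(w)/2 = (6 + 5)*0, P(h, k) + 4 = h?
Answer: 2*√78 ≈ 17.664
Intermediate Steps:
P(h, k) = -4 + h
C(w) = 4 (C(w) = 4 - 2*(6 + 5)*0 = 4 - 22*0 = 4 - 2*0 = 4 + 0 = 4)
r(d) = -4 + d (r(d) = 0 + (-4 + d) = -4 + d)
N = 308 (N = (-4 + 6*(-4))*(-11) = (-4 - 24)*(-11) = -28*(-11) = 308)
√(C(-11) + N) = √(4 + 308) = √312 = 2*√78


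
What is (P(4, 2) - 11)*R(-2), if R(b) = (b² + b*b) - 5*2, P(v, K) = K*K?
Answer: 14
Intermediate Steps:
P(v, K) = K²
R(b) = -10 + 2*b² (R(b) = (b² + b²) - 10 = 2*b² - 10 = -10 + 2*b²)
(P(4, 2) - 11)*R(-2) = (2² - 11)*(-10 + 2*(-2)²) = (4 - 11)*(-10 + 2*4) = -7*(-10 + 8) = -7*(-2) = 14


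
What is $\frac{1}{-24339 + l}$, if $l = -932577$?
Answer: $- \frac{1}{956916} \approx -1.045 \cdot 10^{-6}$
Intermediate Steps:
$\frac{1}{-24339 + l} = \frac{1}{-24339 - 932577} = \frac{1}{-956916} = - \frac{1}{956916}$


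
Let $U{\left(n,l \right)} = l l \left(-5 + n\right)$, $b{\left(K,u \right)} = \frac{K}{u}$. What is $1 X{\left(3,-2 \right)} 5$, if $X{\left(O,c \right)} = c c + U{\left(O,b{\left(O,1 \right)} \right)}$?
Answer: $-70$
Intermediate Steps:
$U{\left(n,l \right)} = l^{2} \left(-5 + n\right)$
$X{\left(O,c \right)} = c^{2} + O^{2} \left(-5 + O\right)$ ($X{\left(O,c \right)} = c c + \left(\frac{O}{1}\right)^{2} \left(-5 + O\right) = c^{2} + \left(O 1\right)^{2} \left(-5 + O\right) = c^{2} + O^{2} \left(-5 + O\right)$)
$1 X{\left(3,-2 \right)} 5 = 1 \left(\left(-2\right)^{2} + 3^{2} \left(-5 + 3\right)\right) 5 = 1 \left(4 + 9 \left(-2\right)\right) 5 = 1 \left(4 - 18\right) 5 = 1 \left(-14\right) 5 = \left(-14\right) 5 = -70$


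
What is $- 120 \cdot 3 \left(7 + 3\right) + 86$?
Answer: $-3514$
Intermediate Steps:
$- 120 \cdot 3 \left(7 + 3\right) + 86 = - 120 \cdot 3 \cdot 10 + 86 = \left(-120\right) 30 + 86 = -3600 + 86 = -3514$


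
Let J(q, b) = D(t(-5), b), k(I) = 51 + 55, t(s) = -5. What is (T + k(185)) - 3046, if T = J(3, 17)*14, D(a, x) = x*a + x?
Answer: -3892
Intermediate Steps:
D(a, x) = x + a*x (D(a, x) = a*x + x = x + a*x)
k(I) = 106
J(q, b) = -4*b (J(q, b) = b*(1 - 5) = b*(-4) = -4*b)
T = -952 (T = -4*17*14 = -68*14 = -952)
(T + k(185)) - 3046 = (-952 + 106) - 3046 = -846 - 3046 = -3892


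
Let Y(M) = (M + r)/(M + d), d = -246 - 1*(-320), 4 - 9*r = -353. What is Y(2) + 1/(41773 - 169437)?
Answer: 3989443/7276848 ≈ 0.54824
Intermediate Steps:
r = 119/3 (r = 4/9 - 1/9*(-353) = 4/9 + 353/9 = 119/3 ≈ 39.667)
d = 74 (d = -246 + 320 = 74)
Y(M) = (119/3 + M)/(74 + M) (Y(M) = (M + 119/3)/(M + 74) = (119/3 + M)/(74 + M))
Y(2) + 1/(41773 - 169437) = (119/3 + 2)/(74 + 2) + 1/(41773 - 169437) = (125/3)/76 + 1/(-127664) = (1/76)*(125/3) - 1/127664 = 125/228 - 1/127664 = 3989443/7276848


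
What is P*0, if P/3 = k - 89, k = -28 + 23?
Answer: 0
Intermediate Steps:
k = -5
P = -282 (P = 3*(-5 - 89) = 3*(-94) = -282)
P*0 = -282*0 = 0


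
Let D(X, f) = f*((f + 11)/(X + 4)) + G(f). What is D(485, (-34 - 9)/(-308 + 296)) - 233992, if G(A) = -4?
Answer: -16477054811/70416 ≈ -2.3400e+5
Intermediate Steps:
D(X, f) = -4 + f*(11 + f)/(4 + X) (D(X, f) = f*((f + 11)/(X + 4)) - 4 = f*((11 + f)/(4 + X)) - 4 = f*(11 + f)/(4 + X) - 4 = -4 + f*(11 + f)/(4 + X))
D(485, (-34 - 9)/(-308 + 296)) - 233992 = (-16 + ((-34 - 9)/(-308 + 296))² - 4*485 + 11*((-34 - 9)/(-308 + 296)))/(4 + 485) - 233992 = (-16 + (-43/(-12))² - 1940 + 11*(-43/(-12)))/489 - 233992 = (-16 + (-43*(-1/12))² - 1940 + 11*(-43*(-1/12)))/489 - 233992 = (-16 + (43/12)² - 1940 + 11*(43/12))/489 - 233992 = (-16 + 1849/144 - 1940 + 473/12)/489 - 233992 = (1/489)*(-274139/144) - 233992 = -274139/70416 - 233992 = -16477054811/70416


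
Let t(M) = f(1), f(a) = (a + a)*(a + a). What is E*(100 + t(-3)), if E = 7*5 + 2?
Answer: 3848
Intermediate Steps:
E = 37 (E = 35 + 2 = 37)
f(a) = 4*a**2 (f(a) = (2*a)*(2*a) = 4*a**2)
t(M) = 4 (t(M) = 4*1**2 = 4*1 = 4)
E*(100 + t(-3)) = 37*(100 + 4) = 37*104 = 3848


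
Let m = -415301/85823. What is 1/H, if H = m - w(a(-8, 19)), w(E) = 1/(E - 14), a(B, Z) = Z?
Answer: -429115/2162328 ≈ -0.19845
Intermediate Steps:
m = -415301/85823 (m = -415301*1/85823 = -415301/85823 ≈ -4.8390)
w(E) = 1/(-14 + E)
H = -2162328/429115 (H = -415301/85823 - 1/(-14 + 19) = -415301/85823 - 1/5 = -2162328/429115 ≈ -5.0390)
1/H = 1/(-2162328/429115) = -429115/2162328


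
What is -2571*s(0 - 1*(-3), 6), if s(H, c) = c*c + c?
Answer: -107982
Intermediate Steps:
s(H, c) = c + c² (s(H, c) = c² + c = c + c²)
-2571*s(0 - 1*(-3), 6) = -15426*(1 + 6) = -15426*7 = -2571*42 = -107982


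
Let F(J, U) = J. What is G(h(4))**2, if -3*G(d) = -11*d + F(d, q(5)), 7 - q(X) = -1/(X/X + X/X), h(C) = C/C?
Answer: 100/9 ≈ 11.111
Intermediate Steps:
h(C) = 1
q(X) = 15/2 (q(X) = 7 - (-1)/(X/X + X/X) = 7 - (-1)/(1 + 1) = 7 - (-1)/2 = 7 - 1*(-1/2) = 7 + 1/2 = 15/2)
G(d) = 10*d/3 (G(d) = -(-11*d + d)/3 = -(-10)*d/3 = 10*d/3)
G(h(4))**2 = ((10/3)*1)**2 = (10/3)**2 = 100/9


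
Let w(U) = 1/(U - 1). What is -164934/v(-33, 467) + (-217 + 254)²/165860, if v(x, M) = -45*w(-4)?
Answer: -3039548991/165860 ≈ -18326.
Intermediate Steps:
w(U) = 1/(-1 + U)
v(x, M) = 9 (v(x, M) = -45/(-1 - 4) = -45/(-5) = -45*(-⅕) = 9)
-164934/v(-33, 467) + (-217 + 254)²/165860 = -164934/9 + (-217 + 254)²/165860 = -164934*⅑ + 37²*(1/165860) = -18326 + 1369*(1/165860) = -18326 + 1369/165860 = -3039548991/165860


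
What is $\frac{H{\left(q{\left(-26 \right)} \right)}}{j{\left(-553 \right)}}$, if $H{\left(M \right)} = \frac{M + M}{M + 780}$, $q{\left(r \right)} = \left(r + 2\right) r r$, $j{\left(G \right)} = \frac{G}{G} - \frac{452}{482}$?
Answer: $\frac{50128}{1485} \approx 33.756$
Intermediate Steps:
$j{\left(G \right)} = \frac{15}{241}$ ($j{\left(G \right)} = 1 - \frac{226}{241} = \frac{15}{241}$)
$q{\left(r \right)} = r^{2} \left(2 + r\right)$ ($q{\left(r \right)} = \left(2 + r\right) r r = r \left(2 + r\right) r = r^{2} \left(2 + r\right)$)
$H{\left(M \right)} = \frac{2 M}{780 + M}$
$\frac{H{\left(q{\left(-26 \right)} \right)}}{j{\left(-553 \right)}} = \frac{2 \left(-26\right)^{2} \left(2 - 26\right) \frac{1}{780 + \left(-26\right)^{2} \left(2 - 26\right)}}{\frac{15}{241}} = \frac{2 \cdot 676 \left(-24\right)}{780 + 676 \left(-24\right)} \frac{241}{15} = 2 \left(-16224\right) \frac{1}{780 - 16224} \cdot \frac{241}{15} = 2 \left(-16224\right) \frac{1}{-15444} \cdot \frac{241}{15} = 2 \left(-16224\right) \left(- \frac{1}{15444}\right) \frac{241}{15} = \frac{208}{99} \cdot \frac{241}{15} = \frac{50128}{1485}$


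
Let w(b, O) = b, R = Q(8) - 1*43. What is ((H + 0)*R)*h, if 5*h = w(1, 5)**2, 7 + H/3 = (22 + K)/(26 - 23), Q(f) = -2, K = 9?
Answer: -90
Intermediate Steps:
H = 10 (H = -21 + 3*((22 + 9)/(26 - 23)) = -21 + 3*(31/3) = -21 + 31 = 10)
R = -45 (R = -2 - 1*43 = -2 - 43 = -45)
h = 1/5 (h = (1/5)*1**2 = (1/5)*1 = 1/5 ≈ 0.20000)
((H + 0)*R)*h = ((10 + 0)*(-45))*(1/5) = (10*(-45))*(1/5) = -450*1/5 = -90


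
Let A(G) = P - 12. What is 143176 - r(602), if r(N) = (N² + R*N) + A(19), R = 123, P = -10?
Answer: -293252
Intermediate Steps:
A(G) = -22 (A(G) = -10 - 12 = -22)
r(N) = -22 + N² + 123*N (r(N) = (N² + 123*N) - 22 = -22 + N² + 123*N)
143176 - r(602) = 143176 - (-22 + 602² + 123*602) = 143176 - (-22 + 362404 + 74046) = 143176 - 1*436428 = 143176 - 436428 = -293252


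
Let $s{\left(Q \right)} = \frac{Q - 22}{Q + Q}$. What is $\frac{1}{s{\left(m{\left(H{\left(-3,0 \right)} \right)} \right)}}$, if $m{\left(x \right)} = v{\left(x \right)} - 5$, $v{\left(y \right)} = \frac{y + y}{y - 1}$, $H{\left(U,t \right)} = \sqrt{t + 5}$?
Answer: $\frac{120}{599} - \frac{22 \sqrt{5}}{599} \approx 0.11821$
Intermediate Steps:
$H{\left(U,t \right)} = \sqrt{5 + t}$
$v{\left(y \right)} = \frac{2 y}{-1 + y}$
$m{\left(x \right)} = -5 + \frac{2 x}{-1 + x}$ ($m{\left(x \right)} = \frac{2 x}{-1 + x} - 5 = -5 + \frac{2 x}{-1 + x}$)
$s{\left(Q \right)} = \frac{-22 + Q}{2 Q}$
$\frac{1}{s{\left(m{\left(H{\left(-3,0 \right)} \right)} \right)}} = \frac{1}{\frac{1}{2} \frac{1}{\frac{1}{-1 + \sqrt{5 + 0}} \left(5 - 3 \sqrt{5 + 0}\right)} \left(-22 + \frac{5 - 3 \sqrt{5 + 0}}{-1 + \sqrt{5 + 0}}\right)} = \frac{1}{\frac{1}{2} \frac{1}{\frac{1}{-1 + \sqrt{5}} \left(5 - 3 \sqrt{5}\right)} \left(-22 + \frac{5 - 3 \sqrt{5}}{-1 + \sqrt{5}}\right)} = \frac{1}{\frac{1}{2} \frac{-1 + \sqrt{5}}{5 - 3 \sqrt{5}} \left(-22 + \frac{5 - 3 \sqrt{5}}{-1 + \sqrt{5}}\right)} = \frac{1}{\frac{1}{2} \frac{1}{5 - 3 \sqrt{5}} \left(-1 + \sqrt{5}\right) \left(-22 + \frac{5 - 3 \sqrt{5}}{-1 + \sqrt{5}}\right)} = \frac{2 \left(5 - 3 \sqrt{5}\right)}{\left(-1 + \sqrt{5}\right) \left(-22 + \frac{5 - 3 \sqrt{5}}{-1 + \sqrt{5}}\right)}$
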